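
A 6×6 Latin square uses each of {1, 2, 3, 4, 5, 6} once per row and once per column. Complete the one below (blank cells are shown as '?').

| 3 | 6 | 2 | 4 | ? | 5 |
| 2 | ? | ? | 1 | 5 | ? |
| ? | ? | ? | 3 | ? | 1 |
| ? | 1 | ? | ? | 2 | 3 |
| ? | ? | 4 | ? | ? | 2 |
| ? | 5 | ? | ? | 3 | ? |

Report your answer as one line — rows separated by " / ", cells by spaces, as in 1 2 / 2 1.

(r1,c5) = 1
(r5,c2) = 3
(r5,c5) = 6
(r2,c2) = 4
(r2,c6) = 6
(r3,c2) = 2
(r3,c5) = 4
(r5,c4) = 5
(r6,c6) = 4
(r2,c3) = 3
(r4,c4) = 6
(r5,c1) = 1
(r6,c1) = 6
(r6,c3) = 1
(r6,c4) = 2
(r3,c1) = 5
(r3,c3) = 6
(r4,c1) = 4
(r4,c3) = 5

3 6 2 4 1 5 / 2 4 3 1 5 6 / 5 2 6 3 4 1 / 4 1 5 6 2 3 / 1 3 4 5 6 2 / 6 5 1 2 3 4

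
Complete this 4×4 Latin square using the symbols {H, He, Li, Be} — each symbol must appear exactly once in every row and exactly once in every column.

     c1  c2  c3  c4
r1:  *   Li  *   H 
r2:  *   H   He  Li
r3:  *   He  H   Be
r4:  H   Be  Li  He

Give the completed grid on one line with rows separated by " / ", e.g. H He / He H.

Cell (r1,c3): row 1 has {H,Li}; column 3 has {H,He,Li} → Be.
Cell (r2,c1): row 2 has {H,He,Li}; column 1 has {H} → Be.
Cell (r3,c1): row 3 has {H,He,Be}; column 1 has {H,Be} → Li.
Cell (r1,c1): row 1 has {H,Li,Be}; column 1 has {H,Li,Be} → He.

He Li Be H / Be H He Li / Li He H Be / H Be Li He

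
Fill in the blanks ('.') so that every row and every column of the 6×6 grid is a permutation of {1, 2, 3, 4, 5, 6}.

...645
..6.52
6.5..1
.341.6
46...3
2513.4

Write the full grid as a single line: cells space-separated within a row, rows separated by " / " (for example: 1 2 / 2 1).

1 2 3 6 4 5 / 3 1 6 4 5 2 / 6 4 5 2 3 1 / 5 3 4 1 2 6 / 4 6 2 5 1 3 / 2 5 1 3 6 4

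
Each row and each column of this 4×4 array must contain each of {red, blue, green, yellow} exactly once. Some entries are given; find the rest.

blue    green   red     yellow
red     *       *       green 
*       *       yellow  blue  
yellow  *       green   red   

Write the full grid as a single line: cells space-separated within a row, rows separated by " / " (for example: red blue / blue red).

blue green red yellow / red yellow blue green / green red yellow blue / yellow blue green red

At row 2, column 3: row 2 has {red,green}; column 3 has {red,green,yellow}; that leaves blue.
At row 3, column 1: row 3 has {blue,yellow}; column 1 has {red,blue,yellow}; that leaves green.
At row 3, column 2: row 3 has {blue,green,yellow}; column 2 has {green}; that leaves red.
At row 4, column 2: row 4 has {red,green,yellow}; column 2 has {red,green}; that leaves blue.
At row 2, column 2: row 2 has {red,blue,green}; column 2 has {red,blue,green}; that leaves yellow.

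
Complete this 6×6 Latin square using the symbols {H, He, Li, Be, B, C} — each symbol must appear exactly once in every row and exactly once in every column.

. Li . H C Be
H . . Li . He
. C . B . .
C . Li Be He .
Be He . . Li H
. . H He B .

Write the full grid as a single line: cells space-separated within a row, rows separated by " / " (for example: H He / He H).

B Li He H C Be / H B C Li Be He / He C Be B H Li / C H Li Be He B / Be He B C Li H / Li Be H He B C

(r2,c5) = Be
(r3,c5) = H
(r3,c6) = Li
(r4,c6) = B
(r5,c4) = C
(r6,c1) = Li
(r6,c2) = Be
(r6,c6) = C
(r2,c2) = B
(r2,c3) = C
(r3,c1) = He
(r3,c3) = Be
(r4,c2) = H
(r5,c3) = B
(r1,c1) = B
(r1,c3) = He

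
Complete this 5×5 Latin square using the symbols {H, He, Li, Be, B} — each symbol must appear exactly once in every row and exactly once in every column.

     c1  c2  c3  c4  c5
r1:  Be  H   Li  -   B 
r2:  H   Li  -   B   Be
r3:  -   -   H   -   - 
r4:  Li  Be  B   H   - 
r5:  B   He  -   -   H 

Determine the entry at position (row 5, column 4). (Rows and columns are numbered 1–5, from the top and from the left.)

Li

(r1,c4) = He
(r2,c3) = He
(r3,c1) = He
(r3,c2) = B
(r3,c5) = Li
(r4,c5) = He
(r5,c3) = Be
(r5,c4) = Li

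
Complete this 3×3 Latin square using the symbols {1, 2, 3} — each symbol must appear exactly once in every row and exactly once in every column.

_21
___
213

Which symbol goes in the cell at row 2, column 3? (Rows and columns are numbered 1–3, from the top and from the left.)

(r1,c1): row 1 has {1,2}; column 1 has {2}, so it must be 3.
(r2,c1): row 2 is empty so far; column 1 has {2,3}, so it must be 1.
(r2,c2): row 2 has {1}; column 2 has {1,2}, so it must be 3.
(r2,c3): row 2 has {1,3}; column 3 has {1,3}, so it must be 2.

2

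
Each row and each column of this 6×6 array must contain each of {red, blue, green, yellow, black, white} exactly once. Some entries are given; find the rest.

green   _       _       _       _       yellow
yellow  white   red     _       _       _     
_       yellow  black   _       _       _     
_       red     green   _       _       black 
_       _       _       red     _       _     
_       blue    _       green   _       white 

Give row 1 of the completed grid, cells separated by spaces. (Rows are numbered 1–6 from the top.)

(r1,c2) = black
(r5,c2) = green
(r5,c6) = blue
(r6,c3) = yellow
(r2,c6) = green
(r3,c6) = red
(r5,c3) = white
(r1,c3) = blue
(r1,c4) = white
(r1,c5) = red

green black blue white red yellow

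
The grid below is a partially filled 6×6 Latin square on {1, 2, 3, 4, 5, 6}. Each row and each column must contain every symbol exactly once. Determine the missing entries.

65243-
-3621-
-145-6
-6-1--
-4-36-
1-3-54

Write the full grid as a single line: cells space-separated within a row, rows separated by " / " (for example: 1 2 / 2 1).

6 5 2 4 3 1 / 4 3 6 2 1 5 / 3 1 4 5 2 6 / 2 6 5 1 4 3 / 5 4 1 3 6 2 / 1 2 3 6 5 4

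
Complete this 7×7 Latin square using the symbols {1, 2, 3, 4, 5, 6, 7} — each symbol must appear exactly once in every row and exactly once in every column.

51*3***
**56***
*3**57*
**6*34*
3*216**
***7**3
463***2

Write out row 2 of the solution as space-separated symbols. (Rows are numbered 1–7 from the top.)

7 2 5 6 4 3 1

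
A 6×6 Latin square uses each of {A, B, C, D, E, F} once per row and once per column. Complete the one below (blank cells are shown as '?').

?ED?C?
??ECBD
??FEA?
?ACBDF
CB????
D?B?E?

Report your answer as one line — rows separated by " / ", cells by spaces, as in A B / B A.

F E D A C B / A F E C B D / B D F E A C / E A C B D F / C B A D F E / D C B F E A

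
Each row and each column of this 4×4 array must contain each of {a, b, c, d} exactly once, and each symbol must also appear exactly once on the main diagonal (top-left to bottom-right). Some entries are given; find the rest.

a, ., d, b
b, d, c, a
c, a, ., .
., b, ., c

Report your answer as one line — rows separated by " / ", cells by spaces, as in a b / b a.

(r1,c2): row 1 has {a,b,d}; column 2 has {a,b,d}, so it must be c.
(r3,c3): row 3 has {a,c}; column 3 has {c,d}; the diagonal has {a,c,d}, so it must be b.
(r3,c4): row 3 has {a,b,c}; column 4 has {a,b,c}, so it must be d.
(r4,c1): row 4 has {b,c}; column 1 has {a,b,c}, so it must be d.
(r4,c3): row 4 has {b,c,d}; column 3 has {b,c,d}, so it must be a.

a c d b / b d c a / c a b d / d b a c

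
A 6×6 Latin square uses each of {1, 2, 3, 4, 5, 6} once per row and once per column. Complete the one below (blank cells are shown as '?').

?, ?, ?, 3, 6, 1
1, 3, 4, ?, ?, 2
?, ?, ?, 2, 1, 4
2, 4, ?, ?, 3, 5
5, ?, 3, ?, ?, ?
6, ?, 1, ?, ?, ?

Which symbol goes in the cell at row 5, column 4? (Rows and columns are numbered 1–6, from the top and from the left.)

4

Cell (r1,c1): row 1 has {1,3,6}; column 1 has {1,2,5,6} → 4.
Cell (r2,c5): row 2 has {1,2,3,4}; column 5 has {1,3,6} → 5.
Cell (r3,c1): row 3 has {1,2,4}; column 1 has {1,2,4,5,6} → 3.
Cell (r4,c3): row 4 has {2,3,4,5}; column 3 has {1,3,4} → 6.
Cell (r4,c4): row 4 has {2,3,4,5,6}; column 4 has {2,3} → 1.
Cell (r5,c6): row 5 has {3,5}; column 6 has {1,2,4,5} → 6.
Cell (r6,c6): row 6 has {1,6}; column 6 has {1,2,4,5,6} → 3.
Cell (r2,c4): row 2 has {1,2,3,4,5}; column 4 has {1,2,3} → 6.
Cell (r3,c3): row 3 has {1,2,3,4}; column 3 has {1,3,4,6} → 5.
Cell (r5,c4): row 5 has {3,5,6}; column 4 has {1,2,3,6} → 4.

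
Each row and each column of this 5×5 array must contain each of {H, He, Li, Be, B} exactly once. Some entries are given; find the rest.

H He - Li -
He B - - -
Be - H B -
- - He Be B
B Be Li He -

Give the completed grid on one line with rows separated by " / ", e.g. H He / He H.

row 1 has {H,He,Li}; column 5 has {B} — only Be is left for (r1,c5).
row 2 has {He,B}; column 3 has {H,He,Li} — only Be is left for (r2,c3).
row 2 has {He,Be,B}; column 4 has {He,Li,Be,B} — only H is left for (r2,c4).
row 2 has {H,He,Be,B}; column 5 has {Be,B} — only Li is left for (r2,c5).
row 3 has {H,Be,B}; column 2 has {He,Be,B} — only Li is left for (r3,c2).
row 3 has {H,Li,Be,B}; column 5 has {Li,Be,B} — only He is left for (r3,c5).
row 4 has {He,Be,B}; column 1 has {H,He,Be,B} — only Li is left for (r4,c1).
row 4 has {He,Li,Be,B}; column 2 has {He,Li,Be,B} — only H is left for (r4,c2).
row 5 has {He,Li,Be,B}; column 5 has {He,Li,Be,B} — only H is left for (r5,c5).
row 1 has {H,He,Li,Be}; column 3 has {H,He,Li,Be} — only B is left for (r1,c3).

H He B Li Be / He B Be H Li / Be Li H B He / Li H He Be B / B Be Li He H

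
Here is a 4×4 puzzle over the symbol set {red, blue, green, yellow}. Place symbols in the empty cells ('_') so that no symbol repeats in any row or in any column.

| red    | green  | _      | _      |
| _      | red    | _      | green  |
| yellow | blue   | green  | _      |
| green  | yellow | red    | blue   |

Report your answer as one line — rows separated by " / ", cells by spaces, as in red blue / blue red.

Cell (r1,c4): row 1 has {red,green}; column 4 has {blue,green} → yellow.
Cell (r2,c1): row 2 has {red,green}; column 1 has {red,green,yellow} → blue.
Cell (r2,c3): row 2 has {red,blue,green}; column 3 has {red,green} → yellow.
Cell (r3,c4): row 3 has {blue,green,yellow}; column 4 has {blue,green,yellow} → red.
Cell (r1,c3): row 1 has {red,green,yellow}; column 3 has {red,green,yellow} → blue.

red green blue yellow / blue red yellow green / yellow blue green red / green yellow red blue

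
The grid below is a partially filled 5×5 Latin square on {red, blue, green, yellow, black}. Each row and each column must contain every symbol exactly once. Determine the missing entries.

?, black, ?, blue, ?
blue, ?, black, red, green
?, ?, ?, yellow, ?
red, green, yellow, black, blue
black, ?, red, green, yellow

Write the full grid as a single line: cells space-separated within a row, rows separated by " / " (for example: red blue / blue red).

(r1,c3) = green
(r1,c5) = red
(r2,c2) = yellow
(r3,c1) = green
(r3,c3) = blue
(r3,c5) = black
(r5,c2) = blue
(r1,c1) = yellow
(r3,c2) = red

yellow black green blue red / blue yellow black red green / green red blue yellow black / red green yellow black blue / black blue red green yellow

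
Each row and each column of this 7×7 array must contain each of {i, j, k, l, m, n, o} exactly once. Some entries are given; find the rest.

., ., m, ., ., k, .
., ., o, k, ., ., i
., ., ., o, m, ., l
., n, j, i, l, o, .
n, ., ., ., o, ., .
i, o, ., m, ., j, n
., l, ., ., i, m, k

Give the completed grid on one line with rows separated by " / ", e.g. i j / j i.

l i m n j k o / m j o k n l i / j k i o m n l / k n j i l o m / n m k l o i j / i o l m k j n / o l n j i m k

(r4,c7) = m
(r5,c7) = j
(r6,c5) = k
(r7,c3) = n
(r7,c4) = j
(r1,c7) = o
(r4,c1) = k
(r5,c4) = l
(r5,c6) = i
(r6,c3) = l
(r7,c1) = o
(r1,c4) = n
(r1,c5) = j
(r2,c5) = n
(r2,c6) = l
(r3,c1) = j
(r3,c6) = n
(r5,c3) = k
(r1,c1) = l
(r1,c2) = i
(r2,c1) = m
(r2,c2) = j
(r3,c2) = k
(r3,c3) = i
(r5,c2) = m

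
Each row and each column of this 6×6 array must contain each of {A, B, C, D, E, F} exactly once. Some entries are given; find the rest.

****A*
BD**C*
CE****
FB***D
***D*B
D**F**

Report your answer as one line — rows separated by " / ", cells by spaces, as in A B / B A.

E F D B A C / B D F E C A / C E B A D F / F B A C E D / A C E D F B / D A C F B E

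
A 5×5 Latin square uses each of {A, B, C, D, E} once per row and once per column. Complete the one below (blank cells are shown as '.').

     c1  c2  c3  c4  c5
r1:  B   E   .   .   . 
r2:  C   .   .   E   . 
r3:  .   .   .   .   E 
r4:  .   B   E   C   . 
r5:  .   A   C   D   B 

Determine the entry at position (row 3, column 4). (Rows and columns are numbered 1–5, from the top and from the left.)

(r1,c4) = A
(r2,c2) = D
(r2,c5) = A
(r3,c2) = C
(r3,c4) = B

B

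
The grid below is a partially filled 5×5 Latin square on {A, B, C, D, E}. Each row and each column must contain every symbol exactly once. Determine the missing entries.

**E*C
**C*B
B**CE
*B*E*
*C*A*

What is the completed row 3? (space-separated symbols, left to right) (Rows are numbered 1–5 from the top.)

At row 2, column 4: row 2 has {B,C}; column 4 has {A,C,E}; that leaves D.
At row 5, column 5: row 5 has {A,C}; column 5 has {B,C,E}; that leaves D.
At row 1, column 4: row 1 has {C,E}; column 4 has {A,C,D,E}; that leaves B.
At row 4, column 5: row 4 has {B,E}; column 5 has {B,C,D,E}; that leaves A.
At row 5, column 1: row 5 has {A,C,D}; column 1 has {B}; that leaves E.
At row 5, column 3: row 5 has {A,C,D,E}; column 3 has {C,E}; that leaves B.
At row 2, column 1: row 2 has {B,C,D}; column 1 has {B,E}; that leaves A.
At row 2, column 2: row 2 has {A,B,C,D}; column 2 has {B,C}; that leaves E.
At row 4, column 3: row 4 has {A,B,E}; column 3 has {B,C,E}; that leaves D.
At row 1, column 1: row 1 has {B,C,E}; column 1 has {A,B,E}; that leaves D.
At row 1, column 2: row 1 has {B,C,D,E}; column 2 has {B,C,E}; that leaves A.
At row 3, column 2: row 3 has {B,C,E}; column 2 has {A,B,C,E}; that leaves D.
At row 3, column 3: row 3 has {B,C,D,E}; column 3 has {B,C,D,E}; that leaves A.

B D A C E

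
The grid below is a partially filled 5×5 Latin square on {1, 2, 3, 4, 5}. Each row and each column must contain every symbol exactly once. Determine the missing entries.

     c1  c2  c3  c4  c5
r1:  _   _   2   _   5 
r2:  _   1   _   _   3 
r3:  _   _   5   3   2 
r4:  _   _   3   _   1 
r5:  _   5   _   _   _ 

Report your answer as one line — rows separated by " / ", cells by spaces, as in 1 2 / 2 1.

4 3 2 1 5 / 2 1 4 5 3 / 1 4 5 3 2 / 5 2 3 4 1 / 3 5 1 2 4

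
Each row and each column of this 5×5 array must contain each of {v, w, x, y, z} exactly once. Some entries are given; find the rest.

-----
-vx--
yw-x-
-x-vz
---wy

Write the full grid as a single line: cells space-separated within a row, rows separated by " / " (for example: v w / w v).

v y w z x / z v x y w / y w z x v / w x y v z / x z v w y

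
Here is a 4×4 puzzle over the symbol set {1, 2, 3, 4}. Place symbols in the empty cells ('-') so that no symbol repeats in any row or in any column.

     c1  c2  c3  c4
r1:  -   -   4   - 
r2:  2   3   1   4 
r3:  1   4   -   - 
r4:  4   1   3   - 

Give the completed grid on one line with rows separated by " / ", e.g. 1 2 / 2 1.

3 2 4 1 / 2 3 1 4 / 1 4 2 3 / 4 1 3 2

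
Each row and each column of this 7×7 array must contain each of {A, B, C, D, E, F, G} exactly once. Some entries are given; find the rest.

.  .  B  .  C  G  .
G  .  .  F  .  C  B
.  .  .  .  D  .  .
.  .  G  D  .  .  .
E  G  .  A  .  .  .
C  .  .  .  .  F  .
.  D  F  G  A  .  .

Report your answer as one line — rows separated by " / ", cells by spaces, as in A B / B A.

D F B E C G A / G A D F E C B / F B E C D A G / A C G D F B E / E G C A B D F / C E A B G F D / B D F G A E C

(r1,c4) = E
(r2,c5) = E
(r6,c4) = B
(r6,c5) = G
(r7,c1) = B
(r7,c6) = E
(r7,c7) = C
(r2,c2) = A
(r2,c3) = D
(r3,c4) = C
(r5,c3) = C
(r6,c2) = E
(r6,c3) = A
(r6,c7) = D
(r1,c2) = F
(r1,c7) = A
(r3,c2) = B
(r3,c3) = E
(r3,c6) = A
(r4,c2) = C
(r4,c6) = B
(r5,c6) = D
(r5,c7) = F
(r1,c1) = D
(r3,c1) = F
(r3,c7) = G
(r4,c1) = A
(r4,c5) = F
(r4,c7) = E
(r5,c5) = B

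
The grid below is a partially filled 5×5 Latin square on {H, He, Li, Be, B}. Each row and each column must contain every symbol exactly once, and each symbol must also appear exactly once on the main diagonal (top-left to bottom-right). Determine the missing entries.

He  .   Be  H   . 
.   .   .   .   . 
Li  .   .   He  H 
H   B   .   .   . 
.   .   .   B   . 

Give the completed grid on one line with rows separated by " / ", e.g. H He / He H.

(r1,c2): row 1 has {H,He,Be}; column 2 has {B}, so it must be Li.
(r1,c5): row 1 has {H,He,Li,Be}; column 5 has {H}, so it must be B.
(r3,c2): row 3 has {H,He,Li}; column 2 has {Li,B}, so it must be Be.
(r3,c3): row 3 has {H,He,Li,Be}; column 3 has {Be}; the diagonal has {He}, so it must be B.
(r5,c1): row 5 has {B}; column 1 has {H,He,Li}, so it must be Be.
(r5,c5): row 5 has {Be,B}; column 5 has {H,B}; the diagonal has {He,B}, so it must be Li.
(r2,c1): row 2 is empty so far; column 1 has {H,He,Li,Be}, so it must be B.
(r2,c2): row 2 has {B}; column 2 has {Li,Be,B}; the diagonal has {He,Li,B}, so it must be H.
(r4,c4): row 4 has {H,B}; column 4 has {H,He,B}; the diagonal has {H,He,Li,B}, so it must be Be.
(r4,c5): row 4 has {H,Be,B}; column 5 has {H,Li,B}, so it must be He.
(r5,c2): row 5 has {Li,Be,B}; column 2 has {H,Li,Be,B}, so it must be He.
(r5,c3): row 5 has {He,Li,Be,B}; column 3 has {Be,B}, so it must be H.
(r2,c4): row 2 has {H,B}; column 4 has {H,He,Be,B}, so it must be Li.
(r2,c5): row 2 has {H,Li,B}; column 5 has {H,He,Li,B}, so it must be Be.
(r4,c3): row 4 has {H,He,Be,B}; column 3 has {H,Be,B}, so it must be Li.
(r2,c3): row 2 has {H,Li,Be,B}; column 3 has {H,Li,Be,B}, so it must be He.

He Li Be H B / B H He Li Be / Li Be B He H / H B Li Be He / Be He H B Li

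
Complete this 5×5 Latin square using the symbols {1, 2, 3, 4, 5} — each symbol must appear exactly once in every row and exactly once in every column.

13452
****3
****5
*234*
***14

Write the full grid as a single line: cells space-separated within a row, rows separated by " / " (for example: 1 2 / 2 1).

1 3 4 5 2 / 4 1 5 2 3 / 2 4 1 3 5 / 5 2 3 4 1 / 3 5 2 1 4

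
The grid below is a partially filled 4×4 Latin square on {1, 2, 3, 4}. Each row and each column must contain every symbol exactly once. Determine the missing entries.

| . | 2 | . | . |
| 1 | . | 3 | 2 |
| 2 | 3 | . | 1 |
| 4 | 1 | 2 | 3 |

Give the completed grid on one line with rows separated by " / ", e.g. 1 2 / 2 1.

(r1,c1): row 1 has {2}; column 1 has {1,2,4}, so it must be 3.
(r1,c4): row 1 has {2,3}; column 4 has {1,2,3}, so it must be 4.
(r2,c2): row 2 has {1,2,3}; column 2 has {1,2,3}, so it must be 4.
(r3,c3): row 3 has {1,2,3}; column 3 has {2,3}, so it must be 4.
(r1,c3): row 1 has {2,3,4}; column 3 has {2,3,4}, so it must be 1.

3 2 1 4 / 1 4 3 2 / 2 3 4 1 / 4 1 2 3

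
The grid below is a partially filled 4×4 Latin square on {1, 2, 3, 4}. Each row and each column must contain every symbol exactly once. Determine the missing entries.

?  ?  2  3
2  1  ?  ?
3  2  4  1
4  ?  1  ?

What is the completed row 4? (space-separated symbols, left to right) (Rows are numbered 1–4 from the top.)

At row 1, column 1: row 1 has {2,3}; column 1 has {2,3,4}; that leaves 1.
At row 1, column 2: row 1 has {1,2,3}; column 2 has {1,2}; that leaves 4.
At row 2, column 3: row 2 has {1,2}; column 3 has {1,2,4}; that leaves 3.
At row 2, column 4: row 2 has {1,2,3}; column 4 has {1,3}; that leaves 4.
At row 4, column 2: row 4 has {1,4}; column 2 has {1,2,4}; that leaves 3.
At row 4, column 4: row 4 has {1,3,4}; column 4 has {1,3,4}; that leaves 2.

4 3 1 2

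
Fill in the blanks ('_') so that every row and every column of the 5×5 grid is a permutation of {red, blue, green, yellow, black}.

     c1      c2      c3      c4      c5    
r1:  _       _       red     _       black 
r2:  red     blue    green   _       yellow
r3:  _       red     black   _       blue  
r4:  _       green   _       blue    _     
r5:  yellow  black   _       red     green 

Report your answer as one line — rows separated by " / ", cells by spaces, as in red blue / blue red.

Cell (r1,c2): row 1 has {red,black}; column 2 has {red,blue,green,black} → yellow.
Cell (r1,c4): row 1 has {red,yellow,black}; column 4 has {red,blue} → green.
Cell (r2,c4): row 2 has {red,blue,green,yellow}; column 4 has {red,blue,green} → black.
Cell (r3,c1): row 3 has {red,blue,black}; column 1 has {red,yellow} → green.
Cell (r3,c4): row 3 has {red,blue,green,black}; column 4 has {red,blue,green,black} → yellow.
Cell (r4,c1): row 4 has {blue,green}; column 1 has {red,green,yellow} → black.
Cell (r4,c3): row 4 has {blue,green,black}; column 3 has {red,green,black} → yellow.
Cell (r4,c5): row 4 has {blue,green,yellow,black}; column 5 has {blue,green,yellow,black} → red.
Cell (r5,c3): row 5 has {red,green,yellow,black}; column 3 has {red,green,yellow,black} → blue.
Cell (r1,c1): row 1 has {red,green,yellow,black}; column 1 has {red,green,yellow,black} → blue.

blue yellow red green black / red blue green black yellow / green red black yellow blue / black green yellow blue red / yellow black blue red green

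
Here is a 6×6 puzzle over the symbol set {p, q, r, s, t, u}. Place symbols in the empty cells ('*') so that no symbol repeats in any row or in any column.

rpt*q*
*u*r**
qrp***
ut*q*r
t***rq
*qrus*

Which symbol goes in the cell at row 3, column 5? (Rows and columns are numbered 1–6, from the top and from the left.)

u

Cell (r1,c4): row 1 has {p,q,r,t}; column 4 has {q,r,u} → s.
Cell (r1,c6): row 1 has {p,q,r,s,t}; column 6 has {q,r} → u.
Cell (r3,c4): row 3 has {p,q,r}; column 4 has {q,r,s,u} → t.
Cell (r3,c5): row 3 has {p,q,r,t}; column 5 has {q,r,s} → u.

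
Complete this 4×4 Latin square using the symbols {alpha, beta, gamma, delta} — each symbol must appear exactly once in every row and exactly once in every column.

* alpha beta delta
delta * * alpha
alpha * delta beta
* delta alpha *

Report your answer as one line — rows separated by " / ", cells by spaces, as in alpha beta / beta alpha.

(r1,c1) = gamma
(r2,c3) = gamma
(r3,c2) = gamma
(r4,c1) = beta
(r4,c4) = gamma
(r2,c2) = beta

gamma alpha beta delta / delta beta gamma alpha / alpha gamma delta beta / beta delta alpha gamma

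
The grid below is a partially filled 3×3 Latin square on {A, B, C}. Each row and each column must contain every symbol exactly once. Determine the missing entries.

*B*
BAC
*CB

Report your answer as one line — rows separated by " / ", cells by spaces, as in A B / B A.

(r1,c3) = A
(r3,c1) = A
(r1,c1) = C

C B A / B A C / A C B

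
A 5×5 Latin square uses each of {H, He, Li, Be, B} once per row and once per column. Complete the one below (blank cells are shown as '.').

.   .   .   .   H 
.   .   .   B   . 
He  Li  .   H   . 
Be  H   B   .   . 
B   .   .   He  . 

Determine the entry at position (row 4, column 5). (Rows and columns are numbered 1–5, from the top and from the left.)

He

At row 1, column 1: row 1 has {H}; column 1 has {He,Be,B}; that leaves Li.
At row 1, column 4: row 1 has {H,Li}; column 4 has {H,He,B}; that leaves Be.
At row 2, column 1: row 2 has {B}; column 1 has {He,Li,Be,B}; that leaves H.
At row 3, column 3: row 3 has {H,He,Li}; column 3 has {B}; that leaves Be.
At row 3, column 5: row 3 has {H,He,Li,Be}; column 5 has {H}; that leaves B.
At row 4, column 4: row 4 has {H,Be,B}; column 4 has {H,He,Be,B}; that leaves Li.
At row 4, column 5: row 4 has {H,Li,Be,B}; column 5 has {H,B}; that leaves He.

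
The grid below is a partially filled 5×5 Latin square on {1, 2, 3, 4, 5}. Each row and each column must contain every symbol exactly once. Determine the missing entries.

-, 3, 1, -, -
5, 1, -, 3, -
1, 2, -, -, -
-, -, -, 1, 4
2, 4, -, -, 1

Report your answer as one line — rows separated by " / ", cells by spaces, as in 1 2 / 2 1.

4 3 1 2 5 / 5 1 4 3 2 / 1 2 5 4 3 / 3 5 2 1 4 / 2 4 3 5 1

Cell (r1,c1): row 1 has {1,3}; column 1 has {1,2,5} → 4.
Cell (r2,c5): row 2 has {1,3,5}; column 5 has {1,4} → 2.
Cell (r4,c1): row 4 has {1,4}; column 1 has {1,2,4,5} → 3.
Cell (r4,c2): row 4 has {1,3,4}; column 2 has {1,2,3,4} → 5.
Cell (r4,c3): row 4 has {1,3,4,5}; column 3 has {1} → 2.
Cell (r5,c4): row 5 has {1,2,4}; column 4 has {1,3} → 5.
Cell (r1,c4): row 1 has {1,3,4}; column 4 has {1,3,5} → 2.
Cell (r1,c5): row 1 has {1,2,3,4}; column 5 has {1,2,4} → 5.
Cell (r2,c3): row 2 has {1,2,3,5}; column 3 has {1,2} → 4.
Cell (r3,c4): row 3 has {1,2}; column 4 has {1,2,3,5} → 4.
Cell (r3,c5): row 3 has {1,2,4}; column 5 has {1,2,4,5} → 3.
Cell (r5,c3): row 5 has {1,2,4,5}; column 3 has {1,2,4} → 3.
Cell (r3,c3): row 3 has {1,2,3,4}; column 3 has {1,2,3,4} → 5.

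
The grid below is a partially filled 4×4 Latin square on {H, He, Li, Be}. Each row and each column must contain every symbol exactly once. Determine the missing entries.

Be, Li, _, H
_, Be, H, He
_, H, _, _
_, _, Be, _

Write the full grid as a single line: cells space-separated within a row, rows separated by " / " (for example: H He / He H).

(r1,c3) = He
(r2,c1) = Li
(r3,c1) = He
(r3,c3) = Li
(r3,c4) = Be
(r4,c1) = H
(r4,c2) = He
(r4,c4) = Li

Be Li He H / Li Be H He / He H Li Be / H He Be Li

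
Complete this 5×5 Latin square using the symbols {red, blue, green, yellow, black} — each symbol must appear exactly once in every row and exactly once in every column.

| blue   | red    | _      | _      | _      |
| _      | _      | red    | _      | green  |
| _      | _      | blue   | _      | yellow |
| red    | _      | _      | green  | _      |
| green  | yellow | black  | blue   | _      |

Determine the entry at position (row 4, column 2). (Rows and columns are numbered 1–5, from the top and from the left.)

black

Cell (r1,c5): row 1 has {red,blue}; column 5 has {green,yellow} → black.
Cell (r3,c1): row 3 has {blue,yellow}; column 1 has {red,blue,green} → black.
Cell (r3,c2): row 3 has {blue,yellow,black}; column 2 has {red,yellow} → green.
Cell (r3,c4): row 3 has {blue,green,yellow,black}; column 4 has {blue,green} → red.
Cell (r4,c3): row 4 has {red,green}; column 3 has {red,blue,black} → yellow.
Cell (r4,c5): row 4 has {red,green,yellow}; column 5 has {green,yellow,black} → blue.
Cell (r5,c5): row 5 has {blue,green,yellow,black}; column 5 has {blue,green,yellow,black} → red.
Cell (r1,c3): row 1 has {red,blue,black}; column 3 has {red,blue,yellow,black} → green.
Cell (r1,c4): row 1 has {red,blue,green,black}; column 4 has {red,blue,green} → yellow.
Cell (r2,c1): row 2 has {red,green}; column 1 has {red,blue,green,black} → yellow.
Cell (r2,c4): row 2 has {red,green,yellow}; column 4 has {red,blue,green,yellow} → black.
Cell (r4,c2): row 4 has {red,blue,green,yellow}; column 2 has {red,green,yellow} → black.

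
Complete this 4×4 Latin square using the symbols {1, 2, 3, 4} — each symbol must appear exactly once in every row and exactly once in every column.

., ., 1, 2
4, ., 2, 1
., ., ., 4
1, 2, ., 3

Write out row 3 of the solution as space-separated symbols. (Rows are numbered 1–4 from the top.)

(r1,c1) = 3
(r1,c2) = 4
(r2,c2) = 3
(r3,c1) = 2
(r3,c2) = 1
(r3,c3) = 3

2 1 3 4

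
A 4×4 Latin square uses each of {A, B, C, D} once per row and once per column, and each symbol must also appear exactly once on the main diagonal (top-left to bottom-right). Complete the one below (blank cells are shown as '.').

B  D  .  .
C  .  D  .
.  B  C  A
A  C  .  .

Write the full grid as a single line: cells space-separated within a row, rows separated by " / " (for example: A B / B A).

(r1,c3) = A
(r1,c4) = C
(r2,c2) = A
(r2,c4) = B
(r3,c1) = D
(r4,c3) = B
(r4,c4) = D

B D A C / C A D B / D B C A / A C B D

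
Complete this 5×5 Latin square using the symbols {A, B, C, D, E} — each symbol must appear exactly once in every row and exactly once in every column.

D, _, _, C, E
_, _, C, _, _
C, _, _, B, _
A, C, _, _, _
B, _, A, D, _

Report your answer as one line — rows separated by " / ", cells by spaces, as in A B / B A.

D A B C E / E B C A D / C D E B A / A C D E B / B E A D C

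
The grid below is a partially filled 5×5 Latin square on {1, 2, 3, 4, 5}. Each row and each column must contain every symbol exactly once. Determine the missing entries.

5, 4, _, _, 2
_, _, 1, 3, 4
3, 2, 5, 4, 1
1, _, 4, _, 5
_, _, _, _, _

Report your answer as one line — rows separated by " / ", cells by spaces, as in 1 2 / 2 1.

Cell (r1,c3): row 1 has {2,4,5}; column 3 has {1,4,5} → 3.
Cell (r1,c4): row 1 has {2,3,4,5}; column 4 has {3,4} → 1.
Cell (r2,c1): row 2 has {1,3,4}; column 1 has {1,3,5} → 2.
Cell (r2,c2): row 2 has {1,2,3,4}; column 2 has {2,4} → 5.
Cell (r4,c2): row 4 has {1,4,5}; column 2 has {2,4,5} → 3.
Cell (r4,c4): row 4 has {1,3,4,5}; column 4 has {1,3,4} → 2.
Cell (r5,c1): row 5 is empty so far; column 1 has {1,2,3,5} → 4.
Cell (r5,c2): row 5 has {4}; column 2 has {2,3,4,5} → 1.
Cell (r5,c3): row 5 has {1,4}; column 3 has {1,3,4,5} → 2.
Cell (r5,c4): row 5 has {1,2,4}; column 4 has {1,2,3,4} → 5.
Cell (r5,c5): row 5 has {1,2,4,5}; column 5 has {1,2,4,5} → 3.

5 4 3 1 2 / 2 5 1 3 4 / 3 2 5 4 1 / 1 3 4 2 5 / 4 1 2 5 3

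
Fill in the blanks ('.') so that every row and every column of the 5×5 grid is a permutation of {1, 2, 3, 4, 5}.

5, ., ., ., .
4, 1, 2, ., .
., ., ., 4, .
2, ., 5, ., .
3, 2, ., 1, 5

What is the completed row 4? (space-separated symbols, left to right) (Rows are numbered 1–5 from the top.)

2 4 5 3 1

(r2,c5): row 2 has {1,2,4}; column 5 has {5}, so it must be 3.
(r3,c1): row 3 has {4}; column 1 has {2,3,4,5}, so it must be 1.
(r3,c3): row 3 has {1,4}; column 3 has {2,5}, so it must be 3.
(r3,c5): row 3 has {1,3,4}; column 5 has {3,5}, so it must be 2.
(r4,c4): row 4 has {2,5}; column 4 has {1,4}, so it must be 3.
(r5,c3): row 5 has {1,2,3,5}; column 3 has {2,3,5}, so it must be 4.
(r1,c3): row 1 has {5}; column 3 has {2,3,4,5}, so it must be 1.
(r1,c4): row 1 has {1,5}; column 4 has {1,3,4}, so it must be 2.
(r1,c5): row 1 has {1,2,5}; column 5 has {2,3,5}, so it must be 4.
(r2,c4): row 2 has {1,2,3,4}; column 4 has {1,2,3,4}, so it must be 5.
(r3,c2): row 3 has {1,2,3,4}; column 2 has {1,2}, so it must be 5.
(r4,c2): row 4 has {2,3,5}; column 2 has {1,2,5}, so it must be 4.
(r4,c5): row 4 has {2,3,4,5}; column 5 has {2,3,4,5}, so it must be 1.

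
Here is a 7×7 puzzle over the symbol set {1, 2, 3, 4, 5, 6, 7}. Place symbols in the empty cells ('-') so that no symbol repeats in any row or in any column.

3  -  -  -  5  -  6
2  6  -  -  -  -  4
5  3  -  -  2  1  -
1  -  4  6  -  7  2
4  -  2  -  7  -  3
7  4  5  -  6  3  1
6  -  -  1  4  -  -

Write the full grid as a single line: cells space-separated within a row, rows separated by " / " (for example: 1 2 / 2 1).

row 2 has {2,4,6}; column 6 has {1,3,7} — only 5 is left for (r2,c6).
row 3 has {1,2,3,5}; column 7 has {1,2,3,4,6} — only 7 is left for (r3,c7).
row 4 has {1,2,4,6,7}; column 2 has {3,4,6} — only 5 is left for (r4,c2).
row 4 has {1,2,4,5,6,7}; column 5 has {2,4,5,6,7} — only 3 is left for (r4,c5).
row 5 has {2,3,4,7}; column 2 has {3,4,5,6} — only 1 is left for (r5,c2).
row 5 has {1,2,3,4,7}; column 4 has {1,6} — only 5 is left for (r5,c4).
row 5 has {1,2,3,4,5,7}; column 6 has {1,3,5,7} — only 6 is left for (r5,c6).
row 6 has {1,3,4,5,6,7}; column 4 has {1,5,6} — only 2 is left for (r6,c4).
row 7 has {1,4,6}; column 6 has {1,3,5,6,7} — only 2 is left for (r7,c6).
row 7 has {1,2,4,6}; column 7 has {1,2,3,4,6,7} — only 5 is left for (r7,c7).
row 1 has {3,5,6}; column 6 has {1,2,3,5,6,7} — only 4 is left for (r1,c6).
row 2 has {2,4,5,6}; column 5 has {2,3,4,5,6,7} — only 1 is left for (r2,c5).
row 3 has {1,2,3,5,7}; column 3 has {2,4,5} — only 6 is left for (r3,c3).
row 3 has {1,2,3,5,6,7}; column 4 has {1,2,5,6} — only 4 is left for (r3,c4).
row 7 has {1,2,4,5,6}; column 2 has {1,3,4,5,6} — only 7 is left for (r7,c2).
row 7 has {1,2,4,5,6,7}; column 3 has {2,4,5,6} — only 3 is left for (r7,c3).
row 1 has {3,4,5,6}; column 2 has {1,3,4,5,6,7} — only 2 is left for (r1,c2).
row 1 has {2,3,4,5,6}; column 4 has {1,2,4,5,6} — only 7 is left for (r1,c4).
row 2 has {1,2,4,5,6}; column 3 has {2,3,4,5,6} — only 7 is left for (r2,c3).
row 2 has {1,2,4,5,6,7}; column 4 has {1,2,4,5,6,7} — only 3 is left for (r2,c4).
row 1 has {2,3,4,5,6,7}; column 3 has {2,3,4,5,6,7} — only 1 is left for (r1,c3).

3 2 1 7 5 4 6 / 2 6 7 3 1 5 4 / 5 3 6 4 2 1 7 / 1 5 4 6 3 7 2 / 4 1 2 5 7 6 3 / 7 4 5 2 6 3 1 / 6 7 3 1 4 2 5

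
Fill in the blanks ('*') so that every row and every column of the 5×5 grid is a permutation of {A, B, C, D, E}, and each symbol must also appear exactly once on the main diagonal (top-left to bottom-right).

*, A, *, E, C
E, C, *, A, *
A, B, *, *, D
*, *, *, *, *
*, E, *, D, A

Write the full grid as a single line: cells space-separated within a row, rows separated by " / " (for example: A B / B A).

(r2,c5): row 2 has {A,C,E}; column 5 has {A,C,D}, so it must be B.
(r3,c3): row 3 has {A,B,D}; column 3 is empty so far; the diagonal has {A,C}, so it must be E.
(r3,c4): row 3 has {A,B,D,E}; column 4 has {A,D,E}, so it must be C.
(r4,c2): row 4 is empty so far; column 2 has {A,B,C,E}, so it must be D.
(r4,c4): row 4 has {D}; column 4 has {A,C,D,E}; the diagonal has {A,C,E}, so it must be B.
(r4,c5): row 4 has {B,D}; column 5 has {A,B,C,D}, so it must be E.
(r1,c1): row 1 has {A,C,E}; column 1 has {A,E}; the diagonal has {A,B,C,E}, so it must be D.
(r1,c3): row 1 has {A,C,D,E}; column 3 has {E}, so it must be B.
(r2,c3): row 2 has {A,B,C,E}; column 3 has {B,E}, so it must be D.
(r4,c1): row 4 has {B,D,E}; column 1 has {A,D,E}, so it must be C.
(r4,c3): row 4 has {B,C,D,E}; column 3 has {B,D,E}, so it must be A.
(r5,c1): row 5 has {A,D,E}; column 1 has {A,C,D,E}, so it must be B.
(r5,c3): row 5 has {A,B,D,E}; column 3 has {A,B,D,E}, so it must be C.

D A B E C / E C D A B / A B E C D / C D A B E / B E C D A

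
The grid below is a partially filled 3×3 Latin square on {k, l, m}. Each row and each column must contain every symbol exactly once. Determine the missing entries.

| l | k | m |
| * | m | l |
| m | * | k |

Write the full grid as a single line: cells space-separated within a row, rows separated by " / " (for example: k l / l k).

l k m / k m l / m l k

At row 2, column 1: row 2 has {l,m}; column 1 has {l,m}; that leaves k.
At row 3, column 2: row 3 has {k,m}; column 2 has {k,m}; that leaves l.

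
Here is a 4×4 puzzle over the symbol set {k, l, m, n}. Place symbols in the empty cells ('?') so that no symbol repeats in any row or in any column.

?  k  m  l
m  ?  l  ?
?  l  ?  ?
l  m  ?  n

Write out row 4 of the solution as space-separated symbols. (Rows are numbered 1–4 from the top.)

At row 1, column 1: row 1 has {k,l,m}; column 1 has {l,m}; that leaves n.
At row 2, column 2: row 2 has {l,m}; column 2 has {k,l,m}; that leaves n.
At row 2, column 4: row 2 has {l,m,n}; column 4 has {l,n}; that leaves k.
At row 3, column 1: row 3 has {l}; column 1 has {l,m,n}; that leaves k.
At row 3, column 3: row 3 has {k,l}; column 3 has {l,m}; that leaves n.
At row 3, column 4: row 3 has {k,l,n}; column 4 has {k,l,n}; that leaves m.
At row 4, column 3: row 4 has {l,m,n}; column 3 has {l,m,n}; that leaves k.

l m k n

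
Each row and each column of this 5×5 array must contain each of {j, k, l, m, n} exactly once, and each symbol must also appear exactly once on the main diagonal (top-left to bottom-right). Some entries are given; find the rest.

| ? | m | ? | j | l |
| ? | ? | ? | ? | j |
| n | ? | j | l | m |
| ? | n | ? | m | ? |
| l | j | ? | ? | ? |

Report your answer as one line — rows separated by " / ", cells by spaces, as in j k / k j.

Cell (r1,c1): row 1 has {j,l,m}; column 1 has {l,n}; the diagonal has {j,m} → k.
Cell (r1,c3): row 1 has {j,k,l,m}; column 3 has {j} → n.
Cell (r2,c1): row 2 has {j}; column 1 has {k,l,n} → m.
Cell (r2,c2): row 2 has {j,m}; column 2 has {j,m,n}; the diagonal has {j,k,m} → l.
Cell (r2,c3): row 2 has {j,l,m}; column 3 has {j,n} → k.
Cell (r2,c4): row 2 has {j,k,l,m}; column 4 has {j,l,m} → n.
Cell (r3,c2): row 3 has {j,l,m,n}; column 2 has {j,l,m,n} → k.
Cell (r4,c1): row 4 has {m,n}; column 1 has {k,l,m,n} → j.
Cell (r4,c3): row 4 has {j,m,n}; column 3 has {j,k,n} → l.
Cell (r4,c5): row 4 has {j,l,m,n}; column 5 has {j,l,m} → k.
Cell (r5,c3): row 5 has {j,l}; column 3 has {j,k,l,n} → m.
Cell (r5,c4): row 5 has {j,l,m}; column 4 has {j,l,m,n} → k.
Cell (r5,c5): row 5 has {j,k,l,m}; column 5 has {j,k,l,m}; the diagonal has {j,k,l,m} → n.

k m n j l / m l k n j / n k j l m / j n l m k / l j m k n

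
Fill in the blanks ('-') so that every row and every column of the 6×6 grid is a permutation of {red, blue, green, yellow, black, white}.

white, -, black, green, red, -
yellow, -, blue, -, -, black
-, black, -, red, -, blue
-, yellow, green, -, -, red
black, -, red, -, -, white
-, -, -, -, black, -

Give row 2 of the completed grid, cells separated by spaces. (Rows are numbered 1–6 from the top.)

yellow red blue white green black

(r1,c2) = blue
(r1,c6) = yellow
(r2,c4) = white
(r2,c5) = green
(r3,c1) = green
(r4,c1) = blue
(r4,c4) = black
(r4,c5) = white
(r5,c2) = green
(r6,c1) = red
(r6,c2) = white
(r6,c3) = yellow
(r6,c4) = blue
(r6,c6) = green
(r2,c2) = red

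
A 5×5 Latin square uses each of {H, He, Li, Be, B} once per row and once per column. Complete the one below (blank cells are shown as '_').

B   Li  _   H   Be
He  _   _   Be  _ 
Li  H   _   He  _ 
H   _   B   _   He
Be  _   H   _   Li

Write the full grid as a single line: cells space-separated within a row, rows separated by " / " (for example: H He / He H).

B Li He H Be / He B Li Be H / Li H Be He B / H Be B Li He / Be He H B Li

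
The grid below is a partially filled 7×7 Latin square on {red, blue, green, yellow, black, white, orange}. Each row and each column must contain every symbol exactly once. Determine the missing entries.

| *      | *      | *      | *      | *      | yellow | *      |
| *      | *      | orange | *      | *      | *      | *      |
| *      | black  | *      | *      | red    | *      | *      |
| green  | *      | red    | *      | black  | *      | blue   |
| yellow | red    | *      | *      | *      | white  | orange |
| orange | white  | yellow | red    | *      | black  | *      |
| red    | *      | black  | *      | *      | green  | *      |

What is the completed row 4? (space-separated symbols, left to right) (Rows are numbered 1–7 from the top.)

(r4,c6) = orange
(r6,c7) = green
(r3,c6) = blue
(r4,c2) = yellow
(r4,c4) = white

green yellow red white black orange blue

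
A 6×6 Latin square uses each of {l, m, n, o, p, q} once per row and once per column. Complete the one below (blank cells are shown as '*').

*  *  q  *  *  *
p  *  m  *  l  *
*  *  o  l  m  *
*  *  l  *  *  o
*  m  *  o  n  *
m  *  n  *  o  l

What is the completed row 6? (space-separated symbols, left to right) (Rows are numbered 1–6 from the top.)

(r1,c5) = p
(r4,c5) = q
(r5,c3) = p
(r5,c6) = q
(r2,c6) = n
(r3,c6) = p
(r4,c1) = n
(r4,c2) = p
(r4,c4) = m
(r5,c1) = l
(r6,c2) = q
(r6,c4) = p

m q n p o l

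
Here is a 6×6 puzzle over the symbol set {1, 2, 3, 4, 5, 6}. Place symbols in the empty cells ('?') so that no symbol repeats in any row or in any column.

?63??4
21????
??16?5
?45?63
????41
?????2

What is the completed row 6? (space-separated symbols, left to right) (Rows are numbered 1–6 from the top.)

3 5 6 4 1 2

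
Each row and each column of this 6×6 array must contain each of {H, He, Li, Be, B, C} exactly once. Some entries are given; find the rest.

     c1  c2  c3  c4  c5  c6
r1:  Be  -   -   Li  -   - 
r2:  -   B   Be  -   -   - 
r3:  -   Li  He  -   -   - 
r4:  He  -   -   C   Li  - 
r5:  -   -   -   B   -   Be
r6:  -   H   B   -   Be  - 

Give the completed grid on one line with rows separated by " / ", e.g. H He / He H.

Be He C Li B H / Li B Be H C He / B Li He Be H C / He Be H C Li B / H C Li B He Be / C H B He Be Li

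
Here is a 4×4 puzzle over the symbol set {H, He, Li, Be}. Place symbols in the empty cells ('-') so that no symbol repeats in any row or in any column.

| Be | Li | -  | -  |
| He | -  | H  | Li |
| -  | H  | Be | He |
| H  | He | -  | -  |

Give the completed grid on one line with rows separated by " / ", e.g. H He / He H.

Be Li He H / He Be H Li / Li H Be He / H He Li Be

At row 1, column 3: row 1 has {Li,Be}; column 3 has {H,Be}; that leaves He.
At row 1, column 4: row 1 has {He,Li,Be}; column 4 has {He,Li}; that leaves H.
At row 2, column 2: row 2 has {H,He,Li}; column 2 has {H,He,Li}; that leaves Be.
At row 3, column 1: row 3 has {H,He,Be}; column 1 has {H,He,Be}; that leaves Li.
At row 4, column 3: row 4 has {H,He}; column 3 has {H,He,Be}; that leaves Li.
At row 4, column 4: row 4 has {H,He,Li}; column 4 has {H,He,Li}; that leaves Be.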